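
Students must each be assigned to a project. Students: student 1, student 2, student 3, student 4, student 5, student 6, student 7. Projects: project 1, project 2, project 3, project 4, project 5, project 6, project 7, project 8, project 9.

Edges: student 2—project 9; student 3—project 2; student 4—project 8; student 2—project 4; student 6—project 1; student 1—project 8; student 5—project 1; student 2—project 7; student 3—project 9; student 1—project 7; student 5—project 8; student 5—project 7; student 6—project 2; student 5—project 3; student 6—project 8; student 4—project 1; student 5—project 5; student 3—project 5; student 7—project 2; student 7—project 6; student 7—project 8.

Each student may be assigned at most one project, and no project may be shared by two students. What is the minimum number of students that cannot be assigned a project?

One maximum matching: student 1–project 7, student 2–project 4, student 3–project 9, student 4–project 1, student 5–project 3, student 6–project 2, student 7–project 8.
This saturates every student, so 7 is the maximum.
That matches 7 of the 7, leaving 0 unmatched; no matching can do better.

0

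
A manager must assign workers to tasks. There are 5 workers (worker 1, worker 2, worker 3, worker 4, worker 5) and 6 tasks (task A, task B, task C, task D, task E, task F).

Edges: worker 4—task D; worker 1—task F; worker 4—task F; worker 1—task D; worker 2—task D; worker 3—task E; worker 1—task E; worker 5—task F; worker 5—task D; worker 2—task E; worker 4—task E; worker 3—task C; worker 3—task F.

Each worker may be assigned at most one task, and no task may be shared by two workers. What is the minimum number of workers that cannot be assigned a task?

1

One maximum matching: worker 1-task F, worker 2-task D, worker 3-task C, worker 4-task E.
The set {worker 1, worker 2, worker 4, worker 5} has only 3 neighbours ({task D, task E, task F}), so by Hall's theorem at most 4 of the 5 workers can be matched.
That matches 4 of the 5, leaving 1 unmatched; no matching can do better.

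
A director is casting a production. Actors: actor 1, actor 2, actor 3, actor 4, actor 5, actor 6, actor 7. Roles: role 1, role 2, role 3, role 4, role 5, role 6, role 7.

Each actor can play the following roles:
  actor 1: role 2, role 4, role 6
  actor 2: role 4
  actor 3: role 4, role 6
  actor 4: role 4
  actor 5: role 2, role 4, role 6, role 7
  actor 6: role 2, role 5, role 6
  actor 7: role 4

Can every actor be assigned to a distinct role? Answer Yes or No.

The set {actor 2, actor 4, actor 7} has only 1 neighbour ({role 4}), so by Hall's theorem at most 5 of the 7 actors can be matched.
Hence no matching covers every actor.

No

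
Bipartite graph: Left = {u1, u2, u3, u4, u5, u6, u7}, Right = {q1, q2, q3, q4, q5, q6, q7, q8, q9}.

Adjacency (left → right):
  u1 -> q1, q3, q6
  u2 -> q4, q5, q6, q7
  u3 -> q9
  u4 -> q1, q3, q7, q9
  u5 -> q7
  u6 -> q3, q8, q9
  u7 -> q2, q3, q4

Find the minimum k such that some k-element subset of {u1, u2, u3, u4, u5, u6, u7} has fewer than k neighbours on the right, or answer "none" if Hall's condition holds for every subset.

none

A matching saturating every left vertex exists, for instance u1→q3, u2→q6, u3→q9, u4→q1, u5→q7, u6→q8, u7→q2.
By Hall's marriage theorem, this means |N(S)| ≥ |S| for every subset S, so no violating subset exists.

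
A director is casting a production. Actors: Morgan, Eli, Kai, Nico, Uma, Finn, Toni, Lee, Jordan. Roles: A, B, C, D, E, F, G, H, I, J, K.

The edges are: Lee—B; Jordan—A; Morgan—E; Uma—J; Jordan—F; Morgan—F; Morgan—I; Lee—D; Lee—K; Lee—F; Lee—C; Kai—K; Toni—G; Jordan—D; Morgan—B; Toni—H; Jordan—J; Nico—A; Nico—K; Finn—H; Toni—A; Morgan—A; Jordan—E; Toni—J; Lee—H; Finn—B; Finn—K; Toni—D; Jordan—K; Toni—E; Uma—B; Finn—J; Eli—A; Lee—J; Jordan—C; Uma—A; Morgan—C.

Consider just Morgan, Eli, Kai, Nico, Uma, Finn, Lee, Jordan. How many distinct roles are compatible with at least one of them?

10

The union of neighbours of {Morgan, Eli, Kai, Nico, Uma, Finn, Lee, Jordan} is {A, B, C, D, E, F, H, I, J, K}, which has 10 elements.
Since |N(S)| = 10 ≥ |S| = 8, Hall's condition holds for this subset.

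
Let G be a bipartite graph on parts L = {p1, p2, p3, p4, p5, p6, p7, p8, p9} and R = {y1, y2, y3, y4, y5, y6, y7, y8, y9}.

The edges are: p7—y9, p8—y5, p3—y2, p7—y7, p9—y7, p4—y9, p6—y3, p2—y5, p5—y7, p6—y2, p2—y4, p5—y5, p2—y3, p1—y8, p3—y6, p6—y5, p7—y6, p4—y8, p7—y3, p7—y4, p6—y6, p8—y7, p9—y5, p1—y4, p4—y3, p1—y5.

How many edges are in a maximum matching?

8

For example, pair p1→y8, p2→y4, p3→y2, p4→y9, p5→y5, p6→y3, p7→y6, p8→y7.
The set {p5, p8, p9} has only 2 neighbours ({y5, y7}), so by Hall's theorem at most 8 of the 9 left vertices can be matched.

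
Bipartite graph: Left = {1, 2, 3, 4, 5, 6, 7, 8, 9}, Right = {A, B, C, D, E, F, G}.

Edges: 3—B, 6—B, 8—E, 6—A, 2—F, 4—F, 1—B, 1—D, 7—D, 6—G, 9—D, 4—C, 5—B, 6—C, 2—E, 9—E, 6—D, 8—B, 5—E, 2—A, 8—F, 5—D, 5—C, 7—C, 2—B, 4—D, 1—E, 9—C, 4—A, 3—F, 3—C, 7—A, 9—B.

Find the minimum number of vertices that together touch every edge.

7

A maximum matching has 7 edges (e.g. 1–D, 2–A, 3–B, 4–F, 5–E, 6–G, 7–C).
By König's theorem the minimum vertex cover has the same size. One such cover is {6, A, B, C, D, E, F}.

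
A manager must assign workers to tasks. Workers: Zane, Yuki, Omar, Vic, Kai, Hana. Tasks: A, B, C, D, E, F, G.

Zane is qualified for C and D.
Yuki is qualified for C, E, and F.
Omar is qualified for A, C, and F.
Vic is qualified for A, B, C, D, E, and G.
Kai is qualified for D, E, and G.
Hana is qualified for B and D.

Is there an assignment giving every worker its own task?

A valid assignment of size 6: Zane–D, Yuki–C, Omar–F, Vic–G, Kai–E, Hana–B.
All 6 workers are covered.

Yes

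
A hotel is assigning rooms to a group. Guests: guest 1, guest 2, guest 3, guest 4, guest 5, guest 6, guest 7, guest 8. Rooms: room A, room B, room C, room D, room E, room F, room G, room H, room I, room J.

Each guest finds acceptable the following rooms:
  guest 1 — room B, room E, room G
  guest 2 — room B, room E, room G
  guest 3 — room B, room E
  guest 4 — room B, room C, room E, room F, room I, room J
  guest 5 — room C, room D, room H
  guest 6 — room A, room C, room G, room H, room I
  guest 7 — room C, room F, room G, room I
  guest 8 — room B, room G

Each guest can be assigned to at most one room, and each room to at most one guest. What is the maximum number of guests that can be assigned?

7

One maximum matching: guest 1–room G, guest 2–room B, guest 3–room E, guest 4–room J, guest 5–room D, guest 6–room C, guest 7–room I.
The set {guest 1, guest 2, guest 3, guest 8} has only 3 neighbours ({room B, room E, room G}), so by Hall's theorem at most 7 of the 8 guests can be matched.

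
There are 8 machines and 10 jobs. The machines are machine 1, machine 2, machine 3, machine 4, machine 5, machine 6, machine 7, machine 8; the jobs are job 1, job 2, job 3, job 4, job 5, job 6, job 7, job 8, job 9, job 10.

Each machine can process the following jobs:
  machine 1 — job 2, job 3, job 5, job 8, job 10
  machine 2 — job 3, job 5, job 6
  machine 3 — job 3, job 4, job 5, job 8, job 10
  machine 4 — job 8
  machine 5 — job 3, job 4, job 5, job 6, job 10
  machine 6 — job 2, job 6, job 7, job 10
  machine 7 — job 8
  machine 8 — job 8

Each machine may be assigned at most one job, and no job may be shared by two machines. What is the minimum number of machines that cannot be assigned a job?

For example, pair machine 1–job 3, machine 2–job 6, machine 3–job 4, machine 4–job 8, machine 5–job 5, machine 6–job 2.
The set {machine 4, machine 7, machine 8} has only 1 neighbour ({job 8}), so by Hall's theorem at most 6 of the 8 machines can be matched.
That matches 6 of the 8, leaving 2 unmatched; no matching can do better.

2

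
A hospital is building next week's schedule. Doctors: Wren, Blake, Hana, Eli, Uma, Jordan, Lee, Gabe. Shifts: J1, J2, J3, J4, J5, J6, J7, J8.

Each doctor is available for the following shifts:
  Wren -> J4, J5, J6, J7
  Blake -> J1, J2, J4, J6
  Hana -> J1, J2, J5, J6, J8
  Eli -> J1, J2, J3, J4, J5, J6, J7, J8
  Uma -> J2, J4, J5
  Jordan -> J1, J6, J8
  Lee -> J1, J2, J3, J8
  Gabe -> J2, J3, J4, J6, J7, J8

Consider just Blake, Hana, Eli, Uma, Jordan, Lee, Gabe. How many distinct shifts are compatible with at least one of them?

The union of neighbours of {Blake, Hana, Eli, Uma, Jordan, Lee, Gabe} is {J1, J2, J3, J4, J5, J6, J7, J8}, which has 8 elements.
Since |N(S)| = 8 ≥ |S| = 7, Hall's condition holds for this subset.

8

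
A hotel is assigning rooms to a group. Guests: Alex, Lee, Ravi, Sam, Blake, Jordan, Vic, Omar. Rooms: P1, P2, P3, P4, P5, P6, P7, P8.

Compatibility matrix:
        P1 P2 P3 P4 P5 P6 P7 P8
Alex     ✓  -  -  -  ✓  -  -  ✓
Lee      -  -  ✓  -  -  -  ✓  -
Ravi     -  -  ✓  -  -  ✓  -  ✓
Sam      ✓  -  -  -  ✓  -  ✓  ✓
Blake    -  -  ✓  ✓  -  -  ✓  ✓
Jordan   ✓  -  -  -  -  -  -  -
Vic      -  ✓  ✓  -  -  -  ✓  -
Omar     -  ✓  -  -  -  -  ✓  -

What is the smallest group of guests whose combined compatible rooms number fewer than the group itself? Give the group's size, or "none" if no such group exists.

none

A matching saturating every guest exists, for instance Alex→P8, Lee→P3, Ravi→P6, Sam→P5, Blake→P4, Jordan→P1, Vic→P2, Omar→P7.
By Hall's marriage theorem, this means |N(S)| ≥ |S| for every subset S, so no violating subset exists.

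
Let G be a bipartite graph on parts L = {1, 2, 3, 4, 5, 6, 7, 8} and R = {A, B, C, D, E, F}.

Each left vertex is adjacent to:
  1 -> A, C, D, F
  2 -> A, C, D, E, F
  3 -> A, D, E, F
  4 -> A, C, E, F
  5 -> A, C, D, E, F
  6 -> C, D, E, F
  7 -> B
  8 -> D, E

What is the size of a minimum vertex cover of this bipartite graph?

A maximum matching has 6 edges (e.g. 1–F, 2–E, 3–D, 4–C, 5–A, 7–B).
By König's theorem the minimum vertex cover has the same size. One such cover is {7, A, C, D, E, F}.

6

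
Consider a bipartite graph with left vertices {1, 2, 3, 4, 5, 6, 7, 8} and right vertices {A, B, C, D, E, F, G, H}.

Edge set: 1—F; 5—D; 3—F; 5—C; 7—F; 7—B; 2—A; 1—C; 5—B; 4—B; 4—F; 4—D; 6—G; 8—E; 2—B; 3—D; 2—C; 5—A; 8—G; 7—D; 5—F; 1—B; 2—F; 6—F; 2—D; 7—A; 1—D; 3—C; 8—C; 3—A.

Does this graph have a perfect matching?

The set {1, 2, 3, 4, 5, 7} has only 5 neighbours ({A, B, C, D, F}), so by Hall's theorem at most 7 of the 8 left vertices can be matched.
Hence no matching covers every left vertex.

No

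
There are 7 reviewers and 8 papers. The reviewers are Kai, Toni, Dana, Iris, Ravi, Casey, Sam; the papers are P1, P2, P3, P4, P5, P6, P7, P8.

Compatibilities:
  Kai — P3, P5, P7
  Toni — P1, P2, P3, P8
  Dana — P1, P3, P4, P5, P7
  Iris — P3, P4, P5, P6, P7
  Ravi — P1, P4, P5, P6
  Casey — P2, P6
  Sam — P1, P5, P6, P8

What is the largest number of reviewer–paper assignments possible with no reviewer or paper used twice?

One maximum matching: Kai→P7, Toni→P8, Dana→P4, Iris→P3, Ravi→P5, Casey→P6, Sam→P1.
This saturates every reviewer, so 7 is the maximum.

7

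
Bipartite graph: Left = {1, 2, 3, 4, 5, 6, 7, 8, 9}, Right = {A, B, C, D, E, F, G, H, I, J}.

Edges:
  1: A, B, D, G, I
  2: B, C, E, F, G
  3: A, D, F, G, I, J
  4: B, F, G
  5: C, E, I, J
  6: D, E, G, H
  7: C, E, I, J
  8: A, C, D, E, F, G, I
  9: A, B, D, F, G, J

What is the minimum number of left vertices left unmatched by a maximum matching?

0

A valid assignment of size 9: 1→B, 2→E, 3→G, 4→F, 5→C, 6→D, 7→I, 8→A, 9→J.
This saturates every left vertex, so 9 is the maximum.
That matches 9 of the 9, leaving 0 unmatched; no matching can do better.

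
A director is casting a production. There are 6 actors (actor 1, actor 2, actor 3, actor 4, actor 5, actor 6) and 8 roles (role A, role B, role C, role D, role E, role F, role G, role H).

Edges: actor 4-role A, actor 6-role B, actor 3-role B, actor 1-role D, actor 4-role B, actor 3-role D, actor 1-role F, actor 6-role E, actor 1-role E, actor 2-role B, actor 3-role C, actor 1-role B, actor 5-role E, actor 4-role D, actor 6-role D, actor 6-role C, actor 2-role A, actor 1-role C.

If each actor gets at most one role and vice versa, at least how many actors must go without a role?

0

A valid assignment of size 6: actor 1→role F, actor 2→role A, actor 3→role C, actor 4→role B, actor 5→role E, actor 6→role D.
This saturates every actor, so 6 is the maximum.
That matches 6 of the 6, leaving 0 unmatched; no matching can do better.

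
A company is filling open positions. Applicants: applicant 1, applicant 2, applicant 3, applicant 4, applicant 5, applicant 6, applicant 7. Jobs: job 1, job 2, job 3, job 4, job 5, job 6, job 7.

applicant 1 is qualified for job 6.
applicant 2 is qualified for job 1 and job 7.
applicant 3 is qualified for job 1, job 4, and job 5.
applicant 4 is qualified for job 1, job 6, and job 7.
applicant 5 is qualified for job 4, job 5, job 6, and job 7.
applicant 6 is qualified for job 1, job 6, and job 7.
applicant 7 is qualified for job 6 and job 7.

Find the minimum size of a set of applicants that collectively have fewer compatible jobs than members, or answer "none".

Take S = {applicant 1, applicant 2, applicant 4, applicant 6}. Its neighbourhood is {job 1, job 6, job 7}, so |N(S)| = 3 < |S| = 4.
Every subset of size less than 4 has at least as many neighbours as members, so 4 is the minimum.

4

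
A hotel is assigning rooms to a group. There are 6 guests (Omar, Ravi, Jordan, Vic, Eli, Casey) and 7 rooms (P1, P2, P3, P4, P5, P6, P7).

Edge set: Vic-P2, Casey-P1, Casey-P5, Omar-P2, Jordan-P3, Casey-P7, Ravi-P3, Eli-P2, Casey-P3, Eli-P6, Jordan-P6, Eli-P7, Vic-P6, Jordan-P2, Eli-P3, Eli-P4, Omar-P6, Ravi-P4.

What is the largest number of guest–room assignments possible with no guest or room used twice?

6

A valid assignment of size 6: Omar–P2, Ravi–P4, Jordan–P3, Vic–P6, Eli–P7, Casey–P1.
This saturates every guest, so 6 is the maximum.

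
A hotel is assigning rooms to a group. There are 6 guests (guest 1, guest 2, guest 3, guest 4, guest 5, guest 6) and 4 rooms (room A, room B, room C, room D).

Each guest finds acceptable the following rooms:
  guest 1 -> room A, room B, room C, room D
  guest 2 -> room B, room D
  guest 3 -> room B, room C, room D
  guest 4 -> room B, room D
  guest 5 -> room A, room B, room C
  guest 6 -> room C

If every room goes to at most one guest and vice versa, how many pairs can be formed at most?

4

For example, pair guest 1–room A, guest 2–room D, guest 3–room C, guest 4–room B.
The set {guest 1, guest 2, guest 3, guest 4, guest 5, guest 6} has only 4 neighbours ({room A, room B, room C, room D}), so by Hall's theorem at most 4 of the 6 guests can be matched.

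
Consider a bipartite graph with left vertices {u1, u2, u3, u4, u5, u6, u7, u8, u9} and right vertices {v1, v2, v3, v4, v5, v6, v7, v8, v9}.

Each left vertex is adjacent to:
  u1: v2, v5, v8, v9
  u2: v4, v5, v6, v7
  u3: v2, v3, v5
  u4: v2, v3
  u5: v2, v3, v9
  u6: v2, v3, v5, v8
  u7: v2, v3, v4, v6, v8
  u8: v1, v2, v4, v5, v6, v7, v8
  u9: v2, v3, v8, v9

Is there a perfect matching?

No

The set {u1, u3, u4, u5, u6, u9} has only 5 neighbours ({v2, v3, v5, v8, v9}), so by Hall's theorem at most 8 of the 9 left vertices can be matched.
Hence no matching covers every left vertex.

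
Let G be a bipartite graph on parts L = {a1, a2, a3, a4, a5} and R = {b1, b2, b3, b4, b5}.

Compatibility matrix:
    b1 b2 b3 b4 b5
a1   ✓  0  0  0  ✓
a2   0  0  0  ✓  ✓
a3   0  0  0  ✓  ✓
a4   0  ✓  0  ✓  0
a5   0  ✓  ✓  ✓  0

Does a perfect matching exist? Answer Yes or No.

For example, pair a1-b1, a2-b4, a3-b5, a4-b2, a5-b3.
All 5 left vertices are covered.

Yes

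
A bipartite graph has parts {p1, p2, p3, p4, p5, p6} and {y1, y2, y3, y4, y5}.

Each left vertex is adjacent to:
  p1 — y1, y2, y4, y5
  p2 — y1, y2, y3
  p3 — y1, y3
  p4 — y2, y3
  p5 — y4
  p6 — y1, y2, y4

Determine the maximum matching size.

A valid assignment of size 5: p1–y5, p2–y2, p3–y1, p4–y3, p5–y4.
The set {p2, p3, p4, p5, p6} has only 4 neighbours ({y1, y2, y3, y4}), so by Hall's theorem at most 5 of the 6 left vertices can be matched.

5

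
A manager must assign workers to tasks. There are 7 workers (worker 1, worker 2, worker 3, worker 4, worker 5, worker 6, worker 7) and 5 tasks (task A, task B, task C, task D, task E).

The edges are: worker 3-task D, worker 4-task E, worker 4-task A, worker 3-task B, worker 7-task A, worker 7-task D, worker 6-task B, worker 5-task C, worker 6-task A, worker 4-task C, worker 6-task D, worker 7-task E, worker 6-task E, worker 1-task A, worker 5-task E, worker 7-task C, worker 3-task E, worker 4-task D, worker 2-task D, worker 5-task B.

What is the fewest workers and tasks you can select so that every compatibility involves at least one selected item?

5

A maximum matching has 5 edges (e.g. worker 1–task A, worker 2–task D, worker 3–task B, worker 4–task C, worker 5–task E).
By König's theorem the minimum vertex cover has the same size. One such cover is {task A, task B, task C, task D, task E}.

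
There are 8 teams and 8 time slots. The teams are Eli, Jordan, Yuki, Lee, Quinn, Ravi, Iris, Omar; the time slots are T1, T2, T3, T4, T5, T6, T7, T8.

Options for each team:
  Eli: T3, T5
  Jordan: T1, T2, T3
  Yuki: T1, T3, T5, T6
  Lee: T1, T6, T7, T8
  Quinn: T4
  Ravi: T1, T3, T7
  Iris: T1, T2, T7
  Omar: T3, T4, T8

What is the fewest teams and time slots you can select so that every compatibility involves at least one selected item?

8

{Eli, Jordan, Yuki, Lee, Quinn, Ravi, Iris, Omar} is a vertex cover of size 8: every edge has an endpoint in this set.
No smaller cover exists because Eli–T5, Jordan–T3, Yuki–T6, Lee–T7, Quinn–T4, Ravi–T1, Iris–T2, Omar–T8 is a matching of size 8, and a cover must include an endpoint of each of these disjoint edges (König's theorem).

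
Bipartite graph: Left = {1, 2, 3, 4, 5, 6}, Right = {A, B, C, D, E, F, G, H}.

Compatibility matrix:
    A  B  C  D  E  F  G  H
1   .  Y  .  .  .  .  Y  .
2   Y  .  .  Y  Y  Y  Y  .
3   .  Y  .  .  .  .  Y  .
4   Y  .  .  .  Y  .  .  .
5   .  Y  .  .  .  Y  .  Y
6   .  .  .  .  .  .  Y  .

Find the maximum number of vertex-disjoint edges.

A valid assignment of size 5: 1-G, 2-A, 3-B, 4-E, 5-F.
The set {1, 3, 6} has only 2 neighbours ({B, G}), so by Hall's theorem at most 5 of the 6 left vertices can be matched.

5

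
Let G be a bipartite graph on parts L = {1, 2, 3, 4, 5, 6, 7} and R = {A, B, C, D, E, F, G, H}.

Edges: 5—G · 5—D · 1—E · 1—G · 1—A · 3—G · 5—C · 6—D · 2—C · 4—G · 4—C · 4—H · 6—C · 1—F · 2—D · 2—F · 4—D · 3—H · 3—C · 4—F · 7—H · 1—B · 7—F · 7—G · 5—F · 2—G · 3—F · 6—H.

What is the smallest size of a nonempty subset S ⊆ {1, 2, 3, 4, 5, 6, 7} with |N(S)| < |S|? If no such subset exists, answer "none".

Take S = {2, 3, 4, 5, 6, 7}. Its neighbourhood is {C, D, F, G, H}, so |N(S)| = 5 < |S| = 6.
Every subset of size less than 6 has at least as many neighbours as members, so 6 is the minimum.

6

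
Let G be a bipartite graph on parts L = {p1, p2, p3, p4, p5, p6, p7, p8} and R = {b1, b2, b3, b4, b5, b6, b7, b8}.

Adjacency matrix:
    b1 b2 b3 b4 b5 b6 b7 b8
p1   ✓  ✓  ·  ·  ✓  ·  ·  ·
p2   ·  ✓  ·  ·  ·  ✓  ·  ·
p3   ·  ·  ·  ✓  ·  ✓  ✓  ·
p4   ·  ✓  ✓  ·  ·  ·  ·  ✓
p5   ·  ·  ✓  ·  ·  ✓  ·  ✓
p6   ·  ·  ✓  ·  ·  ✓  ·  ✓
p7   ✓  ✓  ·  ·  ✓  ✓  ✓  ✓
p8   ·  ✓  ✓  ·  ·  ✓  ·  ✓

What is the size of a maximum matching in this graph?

One maximum matching: p1–b5, p2–b6, p3–b4, p4–b2, p5–b8, p6–b3, p7–b7.
The set {p2, p4, p5, p6, p8} has only 4 neighbours ({b2, b3, b6, b8}), so by Hall's theorem at most 7 of the 8 left vertices can be matched.

7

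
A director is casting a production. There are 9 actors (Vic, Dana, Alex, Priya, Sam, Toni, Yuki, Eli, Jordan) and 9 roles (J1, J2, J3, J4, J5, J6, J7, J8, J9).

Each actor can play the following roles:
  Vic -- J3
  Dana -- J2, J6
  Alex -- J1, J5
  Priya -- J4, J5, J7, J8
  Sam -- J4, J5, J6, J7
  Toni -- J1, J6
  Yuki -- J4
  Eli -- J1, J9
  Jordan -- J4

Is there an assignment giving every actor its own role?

No

The set {Yuki, Jordan} has only 1 neighbour ({J4}), so by Hall's theorem at most 8 of the 9 actors can be matched.
Hence no matching covers every actor.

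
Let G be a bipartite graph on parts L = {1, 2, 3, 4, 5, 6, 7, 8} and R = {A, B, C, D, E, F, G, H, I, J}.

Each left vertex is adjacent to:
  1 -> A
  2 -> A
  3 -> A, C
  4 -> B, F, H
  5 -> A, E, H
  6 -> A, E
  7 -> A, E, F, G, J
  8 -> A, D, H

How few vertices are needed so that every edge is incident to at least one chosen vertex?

7

The 7 edges 1–A, 3–C, 4–B, 5–H, 6–E, 7–J, 8–D form a matching, so any vertex cover needs at least 7 vertices (one per matched edge).
Conversely {3, 4, 5, 6, 7, 8, A} meets every edge and has exactly 7 vertices, so 7 is optimal.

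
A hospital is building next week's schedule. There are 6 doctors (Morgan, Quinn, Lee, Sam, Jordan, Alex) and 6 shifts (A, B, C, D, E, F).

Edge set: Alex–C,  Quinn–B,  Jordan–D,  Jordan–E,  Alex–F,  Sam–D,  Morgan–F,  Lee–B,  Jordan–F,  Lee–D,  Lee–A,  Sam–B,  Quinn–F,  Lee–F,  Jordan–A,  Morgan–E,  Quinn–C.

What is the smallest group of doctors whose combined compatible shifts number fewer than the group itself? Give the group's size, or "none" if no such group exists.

A matching saturating every doctor exists, for instance Morgan→E, Quinn→C, Lee→A, Sam→B, Jordan→D, Alex→F.
By Hall's marriage theorem, this means |N(S)| ≥ |S| for every subset S, so no violating subset exists.

none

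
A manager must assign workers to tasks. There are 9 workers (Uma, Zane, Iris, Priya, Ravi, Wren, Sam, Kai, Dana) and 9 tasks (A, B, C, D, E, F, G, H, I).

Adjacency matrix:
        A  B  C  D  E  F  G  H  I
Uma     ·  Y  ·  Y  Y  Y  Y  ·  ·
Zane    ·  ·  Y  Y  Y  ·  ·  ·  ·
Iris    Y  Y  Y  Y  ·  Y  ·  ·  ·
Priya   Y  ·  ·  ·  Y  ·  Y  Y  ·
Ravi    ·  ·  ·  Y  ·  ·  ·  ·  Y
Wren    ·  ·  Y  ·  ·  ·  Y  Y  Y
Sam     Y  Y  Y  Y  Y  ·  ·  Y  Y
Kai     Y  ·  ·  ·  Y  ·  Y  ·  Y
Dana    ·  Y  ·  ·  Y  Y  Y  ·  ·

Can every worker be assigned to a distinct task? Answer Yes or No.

Yes

A valid assignment of size 9: Uma-F, Zane-C, Iris-A, Priya-G, Ravi-D, Wren-H, Sam-E, Kai-I, Dana-B.
All 9 workers are covered.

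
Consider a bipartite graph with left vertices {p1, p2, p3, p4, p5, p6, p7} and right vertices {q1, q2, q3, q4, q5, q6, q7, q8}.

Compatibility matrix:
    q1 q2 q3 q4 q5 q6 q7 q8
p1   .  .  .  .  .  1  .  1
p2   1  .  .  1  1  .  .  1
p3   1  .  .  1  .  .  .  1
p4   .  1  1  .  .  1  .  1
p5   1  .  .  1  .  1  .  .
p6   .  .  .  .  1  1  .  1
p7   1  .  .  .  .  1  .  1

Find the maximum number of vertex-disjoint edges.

A valid assignment of size 6: p1→q6, p2→q5, p3→q1, p4→q2, p5→q4, p6→q8.
The set {p1, p2, p3, p5, p6, p7} has only 5 neighbours ({q1, q4, q5, q6, q8}), so by Hall's theorem at most 6 of the 7 left vertices can be matched.

6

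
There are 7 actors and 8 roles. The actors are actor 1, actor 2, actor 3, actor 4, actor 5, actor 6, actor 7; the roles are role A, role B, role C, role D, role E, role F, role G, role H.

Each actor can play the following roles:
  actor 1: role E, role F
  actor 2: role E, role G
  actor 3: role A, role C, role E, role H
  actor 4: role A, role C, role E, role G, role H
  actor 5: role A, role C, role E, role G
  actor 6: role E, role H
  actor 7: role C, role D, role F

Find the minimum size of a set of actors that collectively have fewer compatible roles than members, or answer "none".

A matching saturating every actor exists, for instance actor 1→role F, actor 2→role G, actor 3→role H, actor 4→role C, actor 5→role A, actor 6→role E, actor 7→role D.
By Hall's marriage theorem, this means |N(S)| ≥ |S| for every subset S, so no violating subset exists.

none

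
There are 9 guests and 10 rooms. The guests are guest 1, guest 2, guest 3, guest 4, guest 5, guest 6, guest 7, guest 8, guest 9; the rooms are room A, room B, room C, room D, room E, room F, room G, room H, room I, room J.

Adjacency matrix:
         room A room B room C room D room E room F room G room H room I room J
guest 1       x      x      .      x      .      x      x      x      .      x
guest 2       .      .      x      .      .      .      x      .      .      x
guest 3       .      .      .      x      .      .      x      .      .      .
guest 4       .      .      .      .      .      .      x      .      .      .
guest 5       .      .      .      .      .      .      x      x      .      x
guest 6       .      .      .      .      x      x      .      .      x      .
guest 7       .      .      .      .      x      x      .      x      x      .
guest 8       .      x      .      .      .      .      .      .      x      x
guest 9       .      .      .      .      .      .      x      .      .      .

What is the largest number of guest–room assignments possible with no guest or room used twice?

One maximum matching: guest 1–room A, guest 2–room C, guest 3–room D, guest 4–room G, guest 5–room J, guest 6–room F, guest 7–room E, guest 8–room I.
The set {guest 4, guest 9} has only 1 neighbour ({room G}), so by Hall's theorem at most 8 of the 9 guests can be matched.

8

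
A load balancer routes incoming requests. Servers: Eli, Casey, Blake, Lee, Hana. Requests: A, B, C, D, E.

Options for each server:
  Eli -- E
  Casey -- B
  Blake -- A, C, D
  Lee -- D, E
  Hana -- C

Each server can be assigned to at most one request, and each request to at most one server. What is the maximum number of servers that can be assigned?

For example, pair Eli→E, Casey→B, Blake→A, Lee→D, Hana→C.
All 5 servers are matched, so no larger matching exists.

5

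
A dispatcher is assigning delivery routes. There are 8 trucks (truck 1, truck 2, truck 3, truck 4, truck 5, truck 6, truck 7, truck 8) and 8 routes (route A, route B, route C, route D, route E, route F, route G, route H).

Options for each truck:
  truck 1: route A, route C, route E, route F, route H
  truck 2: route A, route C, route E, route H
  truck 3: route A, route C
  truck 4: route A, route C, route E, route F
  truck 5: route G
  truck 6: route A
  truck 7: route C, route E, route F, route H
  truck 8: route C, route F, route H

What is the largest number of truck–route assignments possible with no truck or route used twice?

A valid assignment of size 6: truck 1–route E, truck 2–route H, truck 3–route C, truck 4–route F, truck 5–route G, truck 6–route A.
The set {truck 1, truck 2, truck 3, truck 4, truck 6, truck 7, truck 8} has only 5 neighbours ({route A, route C, route E, route F, route H}), so by Hall's theorem at most 6 of the 8 trucks can be matched.

6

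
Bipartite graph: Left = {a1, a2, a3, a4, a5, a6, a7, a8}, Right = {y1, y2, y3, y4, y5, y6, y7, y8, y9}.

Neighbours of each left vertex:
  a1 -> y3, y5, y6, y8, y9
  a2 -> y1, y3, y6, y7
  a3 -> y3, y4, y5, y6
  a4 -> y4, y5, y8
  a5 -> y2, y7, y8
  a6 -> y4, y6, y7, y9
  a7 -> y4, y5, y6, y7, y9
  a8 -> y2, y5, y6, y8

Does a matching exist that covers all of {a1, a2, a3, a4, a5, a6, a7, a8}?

For example, pair a1→y3, a2→y1, a3→y5, a4→y4, a5→y2, a6→y7, a7→y6, a8→y8.
Every left vertex is matched, so this matching saturates all of them.

Yes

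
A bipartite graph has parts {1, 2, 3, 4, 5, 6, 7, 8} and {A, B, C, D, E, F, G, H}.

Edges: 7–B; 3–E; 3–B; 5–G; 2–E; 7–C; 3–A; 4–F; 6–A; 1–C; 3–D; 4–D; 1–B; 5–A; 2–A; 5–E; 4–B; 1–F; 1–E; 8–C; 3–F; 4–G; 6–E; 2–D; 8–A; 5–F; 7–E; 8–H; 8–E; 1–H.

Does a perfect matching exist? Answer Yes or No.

Yes

One maximum matching: 1→H, 2→D, 3→B, 4→F, 5→G, 6→A, 7→C, 8→E.
Every left vertex is matched, so this is a perfect matching.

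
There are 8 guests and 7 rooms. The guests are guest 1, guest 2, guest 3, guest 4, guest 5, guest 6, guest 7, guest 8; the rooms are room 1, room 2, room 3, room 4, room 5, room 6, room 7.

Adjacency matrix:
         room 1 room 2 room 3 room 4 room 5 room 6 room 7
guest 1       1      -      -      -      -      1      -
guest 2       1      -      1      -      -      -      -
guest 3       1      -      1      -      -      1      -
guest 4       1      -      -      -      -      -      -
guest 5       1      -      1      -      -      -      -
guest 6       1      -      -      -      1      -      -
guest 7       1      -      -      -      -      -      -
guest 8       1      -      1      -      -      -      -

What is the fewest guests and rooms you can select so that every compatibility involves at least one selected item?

4

A maximum matching has 4 edges (e.g. guest 1–room 6, guest 2–room 1, guest 3–room 3, guest 6–room 5).
By König's theorem the minimum vertex cover has the same size. One such cover is {guest 6, room 1, room 3, room 6}.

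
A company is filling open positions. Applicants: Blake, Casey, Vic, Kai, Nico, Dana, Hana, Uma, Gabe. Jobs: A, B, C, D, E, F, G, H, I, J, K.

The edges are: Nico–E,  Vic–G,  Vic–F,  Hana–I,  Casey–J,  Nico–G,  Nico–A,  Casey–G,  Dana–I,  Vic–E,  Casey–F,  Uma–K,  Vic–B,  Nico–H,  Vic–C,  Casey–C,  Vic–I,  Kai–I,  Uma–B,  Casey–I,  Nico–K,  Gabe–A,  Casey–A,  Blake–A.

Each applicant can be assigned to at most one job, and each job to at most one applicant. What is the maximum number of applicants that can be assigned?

6

For example, pair Blake–A, Casey–J, Vic–E, Kai–I, Nico–G, Uma–B.
The set {Blake, Kai, Dana, Hana, Gabe} has only 2 neighbours ({A, I}), so by Hall's theorem at most 6 of the 9 applicants can be matched.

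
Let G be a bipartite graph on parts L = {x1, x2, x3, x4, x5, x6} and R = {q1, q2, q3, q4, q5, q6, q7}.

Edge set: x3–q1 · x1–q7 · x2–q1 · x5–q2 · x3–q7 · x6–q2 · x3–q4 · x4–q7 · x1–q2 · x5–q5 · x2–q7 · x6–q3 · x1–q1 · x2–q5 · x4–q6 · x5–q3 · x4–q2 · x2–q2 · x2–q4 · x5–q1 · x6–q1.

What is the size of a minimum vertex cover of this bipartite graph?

6

The 6 edges x1–q1, x2–q4, x3–q7, x4–q6, x5–q5, x6–q2 form a matching, so any vertex cover needs at least 6 vertices (one per matched edge).
Conversely {x1, x2, x3, x4, x5, x6} meets every edge and has exactly 6 vertices, so 6 is optimal.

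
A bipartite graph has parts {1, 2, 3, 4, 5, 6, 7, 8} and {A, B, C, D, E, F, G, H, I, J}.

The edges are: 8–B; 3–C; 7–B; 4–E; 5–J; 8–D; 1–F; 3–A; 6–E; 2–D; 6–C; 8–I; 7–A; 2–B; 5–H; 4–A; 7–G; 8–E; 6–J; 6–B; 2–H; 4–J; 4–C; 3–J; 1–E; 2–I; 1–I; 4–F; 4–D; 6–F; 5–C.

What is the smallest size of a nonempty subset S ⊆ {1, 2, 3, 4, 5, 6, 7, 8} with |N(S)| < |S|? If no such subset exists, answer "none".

none

A matching saturating every left vertex exists, for instance 1→F, 2→D, 3→A, 4→E, 5→C, 6→J, 7→G, 8→B.
By Hall's marriage theorem, this means |N(S)| ≥ |S| for every subset S, so no violating subset exists.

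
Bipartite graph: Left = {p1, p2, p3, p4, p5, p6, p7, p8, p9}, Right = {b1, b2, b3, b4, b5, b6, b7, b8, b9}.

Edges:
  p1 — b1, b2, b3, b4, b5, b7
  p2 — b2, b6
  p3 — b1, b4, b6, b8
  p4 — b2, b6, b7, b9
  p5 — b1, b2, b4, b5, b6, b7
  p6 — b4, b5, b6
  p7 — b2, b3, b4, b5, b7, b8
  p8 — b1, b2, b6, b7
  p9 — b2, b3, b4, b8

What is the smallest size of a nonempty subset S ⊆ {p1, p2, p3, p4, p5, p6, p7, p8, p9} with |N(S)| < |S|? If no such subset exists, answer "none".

A matching saturating every left vertex exists, for instance p1→b7, p2→b2, p3→b4, p4→b9, p5→b1, p6→b5, p7→b8, p8→b6, p9→b3.
By Hall's marriage theorem, this means |N(S)| ≥ |S| for every subset S, so no violating subset exists.

none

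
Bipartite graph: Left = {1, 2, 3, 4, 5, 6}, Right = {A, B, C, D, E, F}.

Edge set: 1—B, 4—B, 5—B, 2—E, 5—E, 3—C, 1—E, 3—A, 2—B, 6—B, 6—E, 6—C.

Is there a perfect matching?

No

The set {1, 2, 4, 5} has only 2 neighbours ({B, E}), so by Hall's theorem at most 4 of the 6 left vertices can be matched.
Hence no matching covers every left vertex.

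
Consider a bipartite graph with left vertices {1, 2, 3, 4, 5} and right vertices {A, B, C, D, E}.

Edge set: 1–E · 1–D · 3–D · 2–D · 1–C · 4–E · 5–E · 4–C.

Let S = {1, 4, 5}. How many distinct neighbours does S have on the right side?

The union of neighbours of {1, 4, 5} is {C, D, E}, which has 3 elements.
Since |N(S)| = 3 ≥ |S| = 3, Hall's condition holds for this subset.

3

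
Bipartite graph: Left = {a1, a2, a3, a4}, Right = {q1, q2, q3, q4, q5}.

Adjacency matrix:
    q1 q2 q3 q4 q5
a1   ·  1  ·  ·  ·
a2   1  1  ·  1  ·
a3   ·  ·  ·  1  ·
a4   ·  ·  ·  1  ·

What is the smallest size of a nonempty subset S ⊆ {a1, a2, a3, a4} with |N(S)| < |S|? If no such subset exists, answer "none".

2

Take S = {a3, a4}. Its neighbourhood is {q4}, so |N(S)| = 1 < |S| = 2.
No single vertex violates Hall's condition since each has at least one neighbour, so 2 is the minimum.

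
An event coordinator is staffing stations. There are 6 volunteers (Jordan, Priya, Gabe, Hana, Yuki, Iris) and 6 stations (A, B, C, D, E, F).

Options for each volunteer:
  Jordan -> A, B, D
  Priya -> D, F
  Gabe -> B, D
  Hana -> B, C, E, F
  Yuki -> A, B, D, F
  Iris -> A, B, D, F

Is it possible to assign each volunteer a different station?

The set {Jordan, Priya, Gabe, Yuki, Iris} has only 4 neighbours ({A, B, D, F}), so by Hall's theorem at most 5 of the 6 volunteers can be matched.
Hence no matching covers every volunteer.

No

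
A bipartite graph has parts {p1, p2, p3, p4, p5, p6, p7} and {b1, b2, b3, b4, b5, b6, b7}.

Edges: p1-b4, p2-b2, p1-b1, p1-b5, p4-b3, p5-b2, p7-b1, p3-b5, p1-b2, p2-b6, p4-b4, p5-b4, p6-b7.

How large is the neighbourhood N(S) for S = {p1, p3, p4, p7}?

The union of neighbours of {p1, p3, p4, p7} is {b1, b2, b3, b4, b5}, which has 5 elements.
Since |N(S)| = 5 ≥ |S| = 4, Hall's condition holds for this subset.

5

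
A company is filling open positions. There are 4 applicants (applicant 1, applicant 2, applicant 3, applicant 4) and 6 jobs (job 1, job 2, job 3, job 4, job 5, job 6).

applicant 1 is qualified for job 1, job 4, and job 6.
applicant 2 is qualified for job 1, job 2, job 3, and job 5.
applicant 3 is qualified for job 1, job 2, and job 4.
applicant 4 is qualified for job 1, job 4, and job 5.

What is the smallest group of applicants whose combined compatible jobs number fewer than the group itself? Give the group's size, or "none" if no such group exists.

A matching saturating every applicant exists, for instance applicant 1→job 6, applicant 2→job 2, applicant 3→job 4, applicant 4→job 1.
By Hall's marriage theorem, this means |N(S)| ≥ |S| for every subset S, so no violating subset exists.

none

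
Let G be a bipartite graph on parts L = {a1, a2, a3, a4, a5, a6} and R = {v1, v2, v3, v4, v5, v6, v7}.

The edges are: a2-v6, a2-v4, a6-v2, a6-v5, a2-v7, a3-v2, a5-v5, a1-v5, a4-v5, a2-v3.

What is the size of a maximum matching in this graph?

3

For example, pair a1-v5, a2-v6, a3-v2.
The set {a1, a3, a4, a5, a6} has only 2 neighbours ({v2, v5}), so by Hall's theorem at most 3 of the 6 left vertices can be matched.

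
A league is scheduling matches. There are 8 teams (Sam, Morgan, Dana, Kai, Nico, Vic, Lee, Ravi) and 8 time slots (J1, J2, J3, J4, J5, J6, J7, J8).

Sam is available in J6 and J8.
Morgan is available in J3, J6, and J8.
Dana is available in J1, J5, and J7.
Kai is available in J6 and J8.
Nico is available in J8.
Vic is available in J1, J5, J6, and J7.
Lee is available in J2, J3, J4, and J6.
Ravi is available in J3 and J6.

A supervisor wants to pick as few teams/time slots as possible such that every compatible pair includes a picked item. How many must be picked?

6

The 6 edges Sam–J8, Morgan–J3, Dana–J5, Kai–J6, Vic–J7, Lee–J2 form a matching, so any vertex cover needs at least 6 vertices (one per matched edge).
Conversely {Dana, Vic, Lee, J3, J6, J8} meets every edge and has exactly 6 vertices, so 6 is optimal.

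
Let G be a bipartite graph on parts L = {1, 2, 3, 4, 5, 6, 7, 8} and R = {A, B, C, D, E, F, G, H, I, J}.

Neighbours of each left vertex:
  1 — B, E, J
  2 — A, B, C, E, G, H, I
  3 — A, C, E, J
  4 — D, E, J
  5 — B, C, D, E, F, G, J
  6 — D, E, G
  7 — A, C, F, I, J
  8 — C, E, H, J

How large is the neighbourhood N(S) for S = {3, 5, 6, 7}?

The union of neighbours of {3, 5, 6, 7} is {A, B, C, D, E, F, G, I, J}, which has 9 elements.
Since |N(S)| = 9 ≥ |S| = 4, Hall's condition holds for this subset.

9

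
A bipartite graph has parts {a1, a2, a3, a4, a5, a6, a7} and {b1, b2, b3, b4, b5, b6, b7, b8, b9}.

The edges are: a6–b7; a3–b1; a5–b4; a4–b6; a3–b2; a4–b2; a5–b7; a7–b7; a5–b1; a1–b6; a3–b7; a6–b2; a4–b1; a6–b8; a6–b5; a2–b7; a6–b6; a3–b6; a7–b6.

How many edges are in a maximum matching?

One maximum matching: a1-b6, a2-b7, a3-b1, a4-b2, a5-b4, a6-b5.
The set {a1, a2, a7} has only 2 neighbours ({b6, b7}), so by Hall's theorem at most 6 of the 7 left vertices can be matched.

6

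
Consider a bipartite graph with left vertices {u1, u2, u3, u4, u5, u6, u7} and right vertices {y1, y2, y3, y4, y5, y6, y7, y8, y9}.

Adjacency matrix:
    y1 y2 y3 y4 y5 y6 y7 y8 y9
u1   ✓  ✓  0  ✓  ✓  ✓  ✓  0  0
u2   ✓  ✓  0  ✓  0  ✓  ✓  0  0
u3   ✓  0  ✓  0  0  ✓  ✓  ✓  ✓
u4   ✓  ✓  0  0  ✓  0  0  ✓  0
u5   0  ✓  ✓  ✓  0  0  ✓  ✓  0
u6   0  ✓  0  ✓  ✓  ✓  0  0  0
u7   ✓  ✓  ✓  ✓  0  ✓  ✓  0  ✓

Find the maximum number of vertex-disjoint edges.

7

One maximum matching: u1→y4, u2→y7, u3→y9, u4→y1, u5→y3, u6→y2, u7→y6.
This saturates every left vertex, so 7 is the maximum.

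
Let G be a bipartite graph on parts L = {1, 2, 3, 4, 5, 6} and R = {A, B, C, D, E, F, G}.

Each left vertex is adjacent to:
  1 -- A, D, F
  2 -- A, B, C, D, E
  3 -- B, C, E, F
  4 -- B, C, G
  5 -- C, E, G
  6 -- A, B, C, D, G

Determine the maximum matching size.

6

A valid assignment of size 6: 1-F, 2-A, 3-B, 4-C, 5-E, 6-G.
This saturates every left vertex, so 6 is the maximum.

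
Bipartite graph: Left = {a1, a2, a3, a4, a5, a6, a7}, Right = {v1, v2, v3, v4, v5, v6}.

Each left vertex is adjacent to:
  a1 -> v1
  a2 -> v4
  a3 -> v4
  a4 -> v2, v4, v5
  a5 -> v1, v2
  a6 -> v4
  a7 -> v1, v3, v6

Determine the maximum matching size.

5

For example, pair a1-v1, a2-v4, a4-v5, a5-v2, a7-v6.
The set {a2, a3, a6} has only 1 neighbour ({v4}), so by Hall's theorem at most 5 of the 7 left vertices can be matched.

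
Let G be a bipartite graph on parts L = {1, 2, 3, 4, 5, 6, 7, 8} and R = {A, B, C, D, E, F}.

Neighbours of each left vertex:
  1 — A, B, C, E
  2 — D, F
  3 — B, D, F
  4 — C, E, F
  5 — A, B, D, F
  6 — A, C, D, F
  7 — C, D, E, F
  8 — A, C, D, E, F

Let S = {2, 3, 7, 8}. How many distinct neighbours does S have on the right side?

6

The union of neighbours of {2, 3, 7, 8} is {A, B, C, D, E, F}, which has 6 elements.
Since |N(S)| = 6 ≥ |S| = 4, Hall's condition holds for this subset.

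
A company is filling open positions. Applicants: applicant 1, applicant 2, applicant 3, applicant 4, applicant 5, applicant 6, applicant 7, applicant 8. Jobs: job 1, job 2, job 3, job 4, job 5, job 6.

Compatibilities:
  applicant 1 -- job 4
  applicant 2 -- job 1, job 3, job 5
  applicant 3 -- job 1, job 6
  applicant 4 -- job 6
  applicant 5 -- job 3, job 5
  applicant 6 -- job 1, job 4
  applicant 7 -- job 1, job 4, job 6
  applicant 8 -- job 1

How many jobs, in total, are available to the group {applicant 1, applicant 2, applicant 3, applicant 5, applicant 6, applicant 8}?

The union of neighbours of {applicant 1, applicant 2, applicant 3, applicant 5, applicant 6, applicant 8} is {job 1, job 3, job 4, job 5, job 6}, which has 5 elements.
Since |N(S)| = 5 < |S| = 6, Hall's condition fails for this subset.

5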